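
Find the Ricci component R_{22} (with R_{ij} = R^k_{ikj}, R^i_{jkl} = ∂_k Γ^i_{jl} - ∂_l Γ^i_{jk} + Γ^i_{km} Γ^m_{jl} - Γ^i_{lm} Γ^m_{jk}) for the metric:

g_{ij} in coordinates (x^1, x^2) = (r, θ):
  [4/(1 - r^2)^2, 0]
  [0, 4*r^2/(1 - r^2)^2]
Non-zero Christoffel symbols (Γ^k_{ij} = Γ^k_{ji}):
Γ^r_{r r} = 2*r/(1 - r^2)
Γ^r_{θ θ} = (r^3 + r)/(r^2 - 1)
Γ^θ_{r θ} = (-r^2 - 1)/(r^3 - r)
R^r_{θ r θ} = ∂_r Γ^r_{θ θ} - ∂_θ Γ^r_{θ r} + Γ^r_{r m} Γ^m_{θ θ} - Γ^r_{θ m} Γ^m_{θ r}
  = ((r^4 - 4*r^2 - 1)/(r^2 - 1)^2) - (0) + (-2*r^2*(r^2 + 1)/(r^2 - 1)^2) - (-(r^2 + 1)^2/(r^2 - 1)^2) = -4*r^2/(r^2 - 1)^2
R^θ_{θ θ θ} = 0 (a repeated index in an antisymmetric pair)
R_{θθ} = R^r_{θ r θ} + R^θ_{θ θ θ} = (-4*r^2/(r^2 - 1)^2) + (0) = -4*r^2/(r^2 - 1)^2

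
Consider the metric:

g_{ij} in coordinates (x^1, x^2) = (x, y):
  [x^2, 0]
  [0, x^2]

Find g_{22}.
With x^1 = x, x^2 = y, g_{22} = g_{yy} is the row-2, column-2 entry of the matrix.
g_{22} = x^2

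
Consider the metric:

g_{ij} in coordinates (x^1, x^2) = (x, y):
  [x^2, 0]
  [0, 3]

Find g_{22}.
With x^1 = x, x^2 = y, g_{22} = g_{yy} is the row-2, column-2 entry of the matrix.
g_{22} = 3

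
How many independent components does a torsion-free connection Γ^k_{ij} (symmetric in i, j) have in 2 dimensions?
Γ^k_{ij} has n choices for the upper index and n(n+1)/2 independent symmetric lower index pairs.
Total = 2 × 2×3/2 = 2 × 3 = 6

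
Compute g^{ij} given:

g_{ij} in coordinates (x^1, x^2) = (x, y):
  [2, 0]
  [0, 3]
The metric is diagonal, so g^{ij} is diagonal with entries 1/g_{ii}: diag(1/2, 1/3).
g^{ij}:
  [1/2, 0]
  [0, 1/3]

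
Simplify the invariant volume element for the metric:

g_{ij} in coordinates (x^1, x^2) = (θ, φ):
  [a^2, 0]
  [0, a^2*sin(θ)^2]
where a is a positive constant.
det(g) = a^4*sin(θ)^2
√|det(g)| = a^2*sin(θ) (taking 0 < θ < π so that |sin(θ)| = sin(θ))
Volume element: dV = a^2*sin(θ) dθ dφ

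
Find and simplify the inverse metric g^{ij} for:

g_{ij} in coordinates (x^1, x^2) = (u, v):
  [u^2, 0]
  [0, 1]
The metric is diagonal, so g^{ij} is diagonal with entries 1/g_{ii}: diag(1/(u^2), 1).
g^{ij}:
  [1/u^2, 0]
  [0, 1]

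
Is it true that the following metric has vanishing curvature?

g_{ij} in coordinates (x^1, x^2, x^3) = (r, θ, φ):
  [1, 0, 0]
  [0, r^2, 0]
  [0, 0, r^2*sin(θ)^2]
Non-zero Christoffel symbols:
Γ^r_{θ θ} = -r
Γ^r_{φ φ} = -r*sin(θ)^2
Γ^θ_{r θ} = 1/r
Γ^θ_{φ φ} = -sin(2*θ)/2
Γ^φ_{r φ} = 1/r
Γ^φ_{θ φ} = 1/tan(θ)
Ricci tensor: R_{rr} = 0, R_{rθ} = 0, R_{rφ} = 0, R_{θθ} = 0, R_{θφ} = 0, R_{φφ} = 0
All R_{ij} vanish; in 3 dimensions the Riemann tensor is fully determined by the Ricci tensor, so R^i_{jkl} = 0: the metric is flat (curvilinear coordinates on flat space).
Yes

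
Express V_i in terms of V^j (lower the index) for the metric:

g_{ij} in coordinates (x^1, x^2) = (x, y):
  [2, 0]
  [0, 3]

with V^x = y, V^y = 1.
V_i = g_{ij} V^j:
V_x = (2)(y) + (0)(1) = 2*y
V_y = (0)(y) + (3)(1) = 3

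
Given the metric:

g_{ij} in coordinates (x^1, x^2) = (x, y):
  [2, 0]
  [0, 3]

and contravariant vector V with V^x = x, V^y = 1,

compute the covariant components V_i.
V_i = g_{ij} V^j:
V_x = (2)(x) + (0)(1) = 2*x
V_y = (0)(x) + (3)(1) = 3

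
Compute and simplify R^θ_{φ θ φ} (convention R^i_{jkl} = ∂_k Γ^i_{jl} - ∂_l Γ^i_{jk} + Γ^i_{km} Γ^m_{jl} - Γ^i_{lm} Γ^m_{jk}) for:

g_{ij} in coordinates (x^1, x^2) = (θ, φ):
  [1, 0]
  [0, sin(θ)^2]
Non-zero Christoffel symbols (Γ^k_{ij} = Γ^k_{ji}):
Γ^θ_{φ φ} = -sin(2*θ)/2
Γ^φ_{θ φ} = 1/tan(θ)
R^θ_{φ θ φ} = ∂_θ Γ^θ_{φ φ} - ∂_φ Γ^θ_{φ θ} + Γ^θ_{θ m} Γ^m_{φ φ} - Γ^θ_{φ m} Γ^m_{φ θ}
  = (-cos(2*θ)) - (0) + (0) - (-cos(θ)^2) = sin(θ)^2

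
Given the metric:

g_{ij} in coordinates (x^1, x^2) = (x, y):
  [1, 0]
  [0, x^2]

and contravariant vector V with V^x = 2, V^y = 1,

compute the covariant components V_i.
V_i = g_{ij} V^j:
V_x = (1)(2) + (0)(1) = 2
V_y = (0)(2) + (x^2)(1) = x^2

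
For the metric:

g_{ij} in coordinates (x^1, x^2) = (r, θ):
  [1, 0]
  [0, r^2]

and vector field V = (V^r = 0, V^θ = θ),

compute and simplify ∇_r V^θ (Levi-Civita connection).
Non-zero Christoffel symbols:
Γ^r_{θ θ} = -r
Γ^θ_{r θ} = 1/r
∇_r V^θ = ∂_r V^θ + Γ^θ_{r j} V^j
  = (0) + (0)(0) + (1/r)(θ)
  = θ/r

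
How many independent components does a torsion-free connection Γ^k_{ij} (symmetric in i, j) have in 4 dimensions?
Γ^k_{ij} has n choices for the upper index and n(n+1)/2 independent symmetric lower index pairs.
Total = 4 × 4×5/2 = 4 × 10 = 40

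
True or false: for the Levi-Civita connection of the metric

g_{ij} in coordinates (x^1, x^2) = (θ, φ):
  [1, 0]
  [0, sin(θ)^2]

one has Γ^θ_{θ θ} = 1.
Γ^θ_{θ θ} = (1/2) g^{θθ} (∂_θ g_{θθ} + ∂_θ g_{θθ} - ∂_θ g_{θθ}) = (1/2)(1)((0) + (0) - (0)) = 0
This differs from the proposed value 1.
False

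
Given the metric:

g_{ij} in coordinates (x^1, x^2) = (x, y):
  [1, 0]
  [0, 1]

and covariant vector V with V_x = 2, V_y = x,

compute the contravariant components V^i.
Inverse metric (diagonal): g^{xx} = 1, g^{yy} = 1
V^i = g^{ij} V_j:
V^x = (1)(2) + (0)(x) = 2
V^y = (0)(2) + (1)(x) = x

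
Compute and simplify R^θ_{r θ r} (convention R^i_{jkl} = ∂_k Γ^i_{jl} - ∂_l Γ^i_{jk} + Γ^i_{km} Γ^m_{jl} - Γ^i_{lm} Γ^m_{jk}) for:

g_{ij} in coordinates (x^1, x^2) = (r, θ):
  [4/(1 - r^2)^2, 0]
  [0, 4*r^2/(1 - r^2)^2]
Non-zero Christoffel symbols (Γ^k_{ij} = Γ^k_{ji}):
Γ^r_{r r} = 2*r/(1 - r^2)
Γ^r_{θ θ} = (r^3 + r)/(r^2 - 1)
Γ^θ_{r θ} = (-r^2 - 1)/(r^3 - r)
R^θ_{r θ r} = ∂_θ Γ^θ_{r r} - ∂_r Γ^θ_{r θ} + Γ^θ_{θ m} Γ^m_{r r} - Γ^θ_{r m} Γ^m_{r θ}
  = (0) - ((r^4 + 4*r^2 - 1)/(r^3 - r)^2) + (2*(r^2 + 1)/(r^2 - 1)^2) - ((r^2 + 1)^2/(r^3 - r)^2) = -4/(r^2 - 1)^2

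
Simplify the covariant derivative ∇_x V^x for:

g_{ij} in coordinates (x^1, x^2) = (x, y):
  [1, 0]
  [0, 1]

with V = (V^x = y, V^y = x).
All Christoffel symbols are zero.
∇_x V^x = ∂_x V^x + Γ^x_{x j} V^j
  = (0) + (0)(y) + (0)(x)
  = 0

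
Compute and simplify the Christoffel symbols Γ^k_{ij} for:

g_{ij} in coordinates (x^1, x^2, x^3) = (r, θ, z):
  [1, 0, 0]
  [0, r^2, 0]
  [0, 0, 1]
Using Γ^k_{ij} = (1/2) g^{km} (∂_i g_{mj} + ∂_j g_{mi} - ∂_m g_{ij}); the metric is diagonal, so only the m = k term contributes.
Non-zero symbols (using the symmetry Γ^k_{ij} = Γ^k_{ji}):
Γ^r_{θ θ} = (1/2) g^{rr} (∂_θ g_{rθ} + ∂_θ g_{rθ} - ∂_r g_{θθ}) = (1/2)(1)((0) + (0) - (2*r)) = -r
Γ^θ_{r θ} = (1/2) g^{θθ} (∂_r g_{θθ} + ∂_θ g_{θr} - ∂_θ g_{rθ}) = (1/2)(1/r^2)((2*r) + (0) - (0)) = 1/r
All other Christoffel symbols are zero.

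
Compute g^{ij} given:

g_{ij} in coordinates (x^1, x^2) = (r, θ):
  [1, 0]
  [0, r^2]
The metric is diagonal, so g^{ij} is diagonal with entries 1/g_{ii}: diag(1, 1/(r^2)).
g^{ij}:
  [1, 0]
  [0, 1/r^2]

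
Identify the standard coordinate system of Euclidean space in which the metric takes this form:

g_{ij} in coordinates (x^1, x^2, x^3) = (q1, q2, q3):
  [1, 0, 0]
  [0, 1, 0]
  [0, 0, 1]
All components are constant and the metric is the identity, i.e. orthonormal rectilinear coordinates.
Cartesian (3D) coordinates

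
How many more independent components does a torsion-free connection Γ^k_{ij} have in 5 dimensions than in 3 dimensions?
Independent components in n dimensions: n × n(n+1)/2 = n^2(n+1)/2.
5D: 5 × 15 = 75
3D: 3 × 6 = 18
Difference = 75 - 18 = 57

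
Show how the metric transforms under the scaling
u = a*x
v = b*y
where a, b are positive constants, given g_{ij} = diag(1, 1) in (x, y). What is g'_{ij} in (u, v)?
Invert the transformation: x = u/a, y = v/b
g'_{ij} = (∂x^k/∂x'^i)(∂x^l/∂x'^j) g_{kl}; with g_{kl} = δ_{kl} this is Σ_k (∂x^k/∂x'^i)(∂x^k/∂x'^j).
Jacobian: ∂x/∂u = 1/a, ∂x/∂v = 0, ∂y/∂u = 0, ∂y/∂v = 1/b
g'_{uu} = (1/a)(1/a) + (0)(0) = 1/a^2
g'_{uv} = (1/a)(0) + (0)(1/b) = 0
g'_{vv} = (0)(0) + (1/b)(1/b) = 1/b^2
g'_{ij} = diag(1/a^2, 1/b^2)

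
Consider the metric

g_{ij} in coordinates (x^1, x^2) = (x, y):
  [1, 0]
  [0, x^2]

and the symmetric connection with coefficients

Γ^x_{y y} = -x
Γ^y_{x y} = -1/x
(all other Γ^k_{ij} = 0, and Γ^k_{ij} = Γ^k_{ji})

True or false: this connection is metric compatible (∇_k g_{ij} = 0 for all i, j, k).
Using ∇_k g_{ij} = ∂_k g_{ij} - Γ^m_{ki} g_{mj} - Γ^m_{kj} g_{im}:
∇_y g_{xy} = (0) - (-x) - (-x) = 2*x ≠ 0
So the connection is not metric compatible (it is not the Levi-Civita connection).
False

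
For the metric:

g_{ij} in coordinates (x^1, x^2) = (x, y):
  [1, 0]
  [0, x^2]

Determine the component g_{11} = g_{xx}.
With x^1 = x, x^2 = y, g_{11} = g_{xx} is the row-1, column-1 entry of the matrix.
g_{11} = 1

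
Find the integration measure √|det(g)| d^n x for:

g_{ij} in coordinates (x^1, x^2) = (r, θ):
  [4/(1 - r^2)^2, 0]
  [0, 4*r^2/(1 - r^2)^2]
det(g) = 16*r^2/(1 - r^2)^4
√|det(g)| = 4*r/(r^2 - 1)^2
Volume element: dV = 4*r/(r^2 - 1)^2 dr dθ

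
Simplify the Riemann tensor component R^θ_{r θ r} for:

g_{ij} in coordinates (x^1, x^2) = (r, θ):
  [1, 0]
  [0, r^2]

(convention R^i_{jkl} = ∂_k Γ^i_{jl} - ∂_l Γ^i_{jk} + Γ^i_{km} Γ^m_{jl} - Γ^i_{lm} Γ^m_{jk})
Non-zero Christoffel symbols (Γ^k_{ij} = Γ^k_{ji}):
Γ^r_{θ θ} = -r
Γ^θ_{r θ} = 1/r
R^θ_{r θ r} = ∂_θ Γ^θ_{r r} - ∂_r Γ^θ_{r θ} + Γ^θ_{θ m} Γ^m_{r r} - Γ^θ_{r m} Γ^m_{r θ}
  = (0) - (-1/r^2) + (0) - (1/r^2) = 0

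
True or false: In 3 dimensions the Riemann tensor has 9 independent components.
n^2(n^2-1)/12 = 9·8/12 = 6 independent components for n = 3.
False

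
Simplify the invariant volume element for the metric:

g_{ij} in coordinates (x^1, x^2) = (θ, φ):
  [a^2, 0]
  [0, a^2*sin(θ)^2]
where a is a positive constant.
det(g) = a^4*sin(θ)^2
√|det(g)| = a^2*sin(θ) (taking 0 < θ < π so that |sin(θ)| = sin(θ))
Volume element: dV = a^2*sin(θ) dθ dφ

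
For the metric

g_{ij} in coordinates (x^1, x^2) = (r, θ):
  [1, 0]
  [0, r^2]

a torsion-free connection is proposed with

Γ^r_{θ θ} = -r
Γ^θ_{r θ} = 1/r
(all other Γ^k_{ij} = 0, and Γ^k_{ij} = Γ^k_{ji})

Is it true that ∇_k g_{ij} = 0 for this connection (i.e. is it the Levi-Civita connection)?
Using ∇_k g_{ij} = ∂_k g_{ij} - Γ^m_{ki} g_{mj} - Γ^m_{kj} g_{im}:
e.g. ∇_r g_{θθ} = (2*r) - (r) - (r) = 0
Every component ∇_k g_{ij} vanishes: the connection is metric compatible.
Yes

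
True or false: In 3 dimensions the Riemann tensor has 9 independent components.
n^2(n^2-1)/12 = 9·8/12 = 6 independent components for n = 3.
False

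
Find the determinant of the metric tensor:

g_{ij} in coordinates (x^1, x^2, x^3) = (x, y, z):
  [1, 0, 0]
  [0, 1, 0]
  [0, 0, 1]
Diagonal metric: det(g) = g_{11}·g_{22}·g_{33}
= (1)·(1)·(1)
det(g) = 1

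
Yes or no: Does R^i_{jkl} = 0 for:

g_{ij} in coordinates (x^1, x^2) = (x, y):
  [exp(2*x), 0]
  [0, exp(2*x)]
Non-zero Christoffel symbols:
Γ^x_{x x} = 1
Γ^x_{y y} = -1
Γ^y_{x y} = 1
Ricci tensor: R_{xx} = 0, R_{xy} = 0, R_{yy} = 0
All R_{ij} vanish; in 2 dimensions the Riemann tensor is fully determined by the Ricci tensor, so R^i_{jkl} = 0: the metric is flat (curvilinear coordinates on flat space).
Yes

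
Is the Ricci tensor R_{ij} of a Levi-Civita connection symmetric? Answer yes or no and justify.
R_{ij} = R^k_{ikj}; the pair symmetry R_{kilj} = R_{ljki} gives R_{ij} = R_{ji}.
Yes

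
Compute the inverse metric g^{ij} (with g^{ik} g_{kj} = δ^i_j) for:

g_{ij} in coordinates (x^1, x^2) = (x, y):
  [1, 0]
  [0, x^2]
The metric is diagonal, so g^{ij} is diagonal with entries 1/g_{ii}: diag(1, 1/(x^2)).
g^{ij}:
  [1, 0]
  [0, 1/x^2]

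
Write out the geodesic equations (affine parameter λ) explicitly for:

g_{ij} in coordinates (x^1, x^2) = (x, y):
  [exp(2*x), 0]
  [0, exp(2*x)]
Geodesic equation: d^2x^k/dλ^2 + Γ^k_{ij} (dx^i/dλ)(dx^j/dλ) = 0.
Non-zero Christoffel symbols:
Γ^x_{x x} = 1
Γ^x_{y y} = -1
Γ^y_{x y} = 1
Substituting (the symmetric pair Γ^k_{ij}, Γ^k_{ji} combines into a factor 2):
d^2x/dλ^2 + (dx/dλ)^2 - (dy/dλ)^2 = 0
d^2y/dλ^2 + 2 (dx/dλ)(dy/dλ) = 0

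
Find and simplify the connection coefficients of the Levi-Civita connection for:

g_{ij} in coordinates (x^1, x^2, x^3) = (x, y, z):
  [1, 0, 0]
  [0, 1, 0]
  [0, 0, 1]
Using Γ^k_{ij} = (1/2) g^{km} (∂_i g_{mj} + ∂_j g_{mi} - ∂_m g_{ij}); the metric is diagonal, so only the m = k term contributes.
Every metric component is constant, so all ∂_m g_{ij} = 0 and every Christoffel symbol vanishes.
All Christoffel symbols are zero.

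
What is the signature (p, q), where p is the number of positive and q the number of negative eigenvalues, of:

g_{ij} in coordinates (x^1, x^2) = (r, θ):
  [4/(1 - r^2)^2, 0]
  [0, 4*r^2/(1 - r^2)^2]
The metric is diagonal, so its eigenvalues are the diagonal entries: 4/(1 - r^2)^2, 4*r^2/(1 - r^2)^2 (at a generic point, where coordinate-dependent entries are positive).
2 positive, 0 negative.
(2, 0) - Riemannian (positive definite)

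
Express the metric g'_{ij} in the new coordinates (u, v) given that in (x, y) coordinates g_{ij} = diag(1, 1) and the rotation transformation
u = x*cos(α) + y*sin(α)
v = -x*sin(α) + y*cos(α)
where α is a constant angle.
Invert the transformation: x = u*cos(α) - v*sin(α), y = u*sin(α) + v*cos(α)
g'_{ij} = (∂x^k/∂x'^i)(∂x^l/∂x'^j) g_{kl}; with g_{kl} = δ_{kl} this is Σ_k (∂x^k/∂x'^i)(∂x^k/∂x'^j).
Jacobian: ∂x/∂u = cos(α), ∂x/∂v = -sin(α), ∂y/∂u = sin(α), ∂y/∂v = cos(α)
g'_{uu} = (cos(α))(cos(α)) + (sin(α))(sin(α)) = 1
g'_{uv} = (cos(α))(-sin(α)) + (sin(α))(cos(α)) = 0
g'_{vv} = (-sin(α))(-sin(α)) + (cos(α))(cos(α)) = 1
g'_{ij} = diag(1, 1)
The Euclidean metric is invariant under rotations.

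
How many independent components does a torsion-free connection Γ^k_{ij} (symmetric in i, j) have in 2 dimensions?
Γ^k_{ij} has n choices for the upper index and n(n+1)/2 independent symmetric lower index pairs.
Total = 2 × 2×3/2 = 2 × 3 = 6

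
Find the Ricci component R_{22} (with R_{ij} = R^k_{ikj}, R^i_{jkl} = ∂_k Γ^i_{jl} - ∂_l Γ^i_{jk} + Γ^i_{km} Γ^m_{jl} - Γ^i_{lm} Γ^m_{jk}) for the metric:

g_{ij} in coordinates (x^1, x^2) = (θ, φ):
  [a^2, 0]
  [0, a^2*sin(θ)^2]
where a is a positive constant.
Non-zero Christoffel symbols (Γ^k_{ij} = Γ^k_{ji}):
Γ^θ_{φ φ} = -sin(2*θ)/2
Γ^φ_{θ φ} = 1/tan(θ)
R^θ_{φ θ φ} = ∂_θ Γ^θ_{φ φ} - ∂_φ Γ^θ_{φ θ} + Γ^θ_{θ m} Γ^m_{φ φ} - Γ^θ_{φ m} Γ^m_{φ θ}
  = (-cos(2*θ)) - (0) + (0) - (-cos(θ)^2) = sin(θ)^2
R^φ_{φ φ φ} = 0 (a repeated index in an antisymmetric pair)
R_{φφ} = R^θ_{φ θ φ} + R^φ_{φ φ φ} = (sin(θ)^2) + (0) = sin(θ)^2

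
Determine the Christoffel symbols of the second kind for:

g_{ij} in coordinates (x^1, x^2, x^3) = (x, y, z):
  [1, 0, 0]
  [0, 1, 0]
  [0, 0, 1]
Using Γ^k_{ij} = (1/2) g^{km} (∂_i g_{mj} + ∂_j g_{mi} - ∂_m g_{ij}); the metric is diagonal, so only the m = k term contributes.
Every metric component is constant, so all ∂_m g_{ij} = 0 and every Christoffel symbol vanishes.
All Christoffel symbols are zero.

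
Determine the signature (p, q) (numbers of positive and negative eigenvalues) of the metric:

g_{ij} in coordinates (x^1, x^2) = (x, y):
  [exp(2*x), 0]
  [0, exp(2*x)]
The metric is diagonal, so its eigenvalues are the diagonal entries: exp(2*x), exp(2*x) (at a generic point, where coordinate-dependent entries are positive).
2 positive, 0 negative.
(2, 0) - Riemannian (positive definite)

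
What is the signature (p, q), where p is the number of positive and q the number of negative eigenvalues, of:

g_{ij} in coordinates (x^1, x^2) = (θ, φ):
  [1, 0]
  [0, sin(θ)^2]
The metric is diagonal, so its eigenvalues are the diagonal entries: 1, sin(θ)^2 (at a generic point, where coordinate-dependent entries are positive).
2 positive, 0 negative.
(2, 0) - Riemannian (positive definite)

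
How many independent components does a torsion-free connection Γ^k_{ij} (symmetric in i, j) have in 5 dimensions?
Γ^k_{ij} has n choices for the upper index and n(n+1)/2 independent symmetric lower index pairs.
Total = 5 × 5×6/2 = 5 × 15 = 75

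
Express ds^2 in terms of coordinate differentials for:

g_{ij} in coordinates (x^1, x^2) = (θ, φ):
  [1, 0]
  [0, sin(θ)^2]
ds^2 = g_{ij} dx^i dx^j; only the non-zero components contribute.
ds^2 = dθ^2 + sin(θ)^2 dφ^2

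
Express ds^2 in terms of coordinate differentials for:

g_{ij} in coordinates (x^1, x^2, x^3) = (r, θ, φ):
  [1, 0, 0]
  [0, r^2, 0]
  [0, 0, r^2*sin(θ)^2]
ds^2 = g_{ij} dx^i dx^j; only the non-zero components contribute.
ds^2 = dr^2 + r^2 dθ^2 + r^2*sin(θ)^2 dφ^2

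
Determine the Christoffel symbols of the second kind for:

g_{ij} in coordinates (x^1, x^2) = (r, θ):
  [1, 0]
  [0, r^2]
Using Γ^k_{ij} = (1/2) g^{km} (∂_i g_{mj} + ∂_j g_{mi} - ∂_m g_{ij}); the metric is diagonal, so only the m = k term contributes.
Non-zero symbols (using the symmetry Γ^k_{ij} = Γ^k_{ji}):
Γ^r_{θ θ} = (1/2) g^{rr} (∂_θ g_{rθ} + ∂_θ g_{rθ} - ∂_r g_{θθ}) = (1/2)(1)((0) + (0) - (2*r)) = -r
Γ^θ_{r θ} = (1/2) g^{θθ} (∂_r g_{θθ} + ∂_θ g_{θr} - ∂_θ g_{rθ}) = (1/2)(1/r^2)((2*r) + (0) - (0)) = 1/r
All other Christoffel symbols are zero.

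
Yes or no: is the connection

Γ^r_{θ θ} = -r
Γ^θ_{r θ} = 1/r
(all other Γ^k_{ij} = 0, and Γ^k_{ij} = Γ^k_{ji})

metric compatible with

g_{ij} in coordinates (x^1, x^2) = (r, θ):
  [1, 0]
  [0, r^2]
Using ∇_k g_{ij} = ∂_k g_{ij} - Γ^m_{ki} g_{mj} - Γ^m_{kj} g_{im}:
e.g. ∇_r g_{θθ} = (2*r) - (r) - (r) = 0
Every component ∇_k g_{ij} vanishes: the connection is metric compatible.
Yes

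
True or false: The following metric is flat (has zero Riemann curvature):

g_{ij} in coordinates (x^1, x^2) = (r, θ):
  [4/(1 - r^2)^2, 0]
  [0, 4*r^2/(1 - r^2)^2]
Non-zero Christoffel symbols:
Γ^r_{r r} = 2*r/(1 - r^2)
Γ^r_{θ θ} = (r^3 + r)/(r^2 - 1)
Γ^θ_{r θ} = (-r^2 - 1)/(r^3 - r)
Ricci tensor: R_{rr} = -4/(r^2 - 1)^2, R_{rθ} = 0, R_{θθ} = -4*r^2/(r^2 - 1)^2
The Ricci tensor is non-zero, so the Riemann tensor is non-zero: not flat.
False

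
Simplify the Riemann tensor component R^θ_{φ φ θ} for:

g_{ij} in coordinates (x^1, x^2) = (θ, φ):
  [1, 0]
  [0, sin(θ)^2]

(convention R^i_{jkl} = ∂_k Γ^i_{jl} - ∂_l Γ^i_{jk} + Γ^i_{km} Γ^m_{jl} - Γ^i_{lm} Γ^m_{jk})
Non-zero Christoffel symbols (Γ^k_{ij} = Γ^k_{ji}):
Γ^θ_{φ φ} = -sin(2*θ)/2
Γ^φ_{θ φ} = 1/tan(θ)
R^θ_{φ φ θ} = ∂_φ Γ^θ_{φ θ} - ∂_θ Γ^θ_{φ φ} + Γ^θ_{φ m} Γ^m_{φ θ} - Γ^θ_{θ m} Γ^m_{φ φ}
  = (0) - (-cos(2*θ)) + (-cos(θ)^2) - (0) = -sin(θ)^2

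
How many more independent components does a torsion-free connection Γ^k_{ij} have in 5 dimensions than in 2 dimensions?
Independent components in n dimensions: n × n(n+1)/2 = n^2(n+1)/2.
5D: 5 × 15 = 75
2D: 2 × 3 = 6
Difference = 75 - 6 = 69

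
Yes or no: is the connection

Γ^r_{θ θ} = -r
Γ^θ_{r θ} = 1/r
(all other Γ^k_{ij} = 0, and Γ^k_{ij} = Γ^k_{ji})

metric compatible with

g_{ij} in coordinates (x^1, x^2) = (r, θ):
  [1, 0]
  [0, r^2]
Using ∇_k g_{ij} = ∂_k g_{ij} - Γ^m_{ki} g_{mj} - Γ^m_{kj} g_{im}:
e.g. ∇_r g_{θθ} = (2*r) - (r) - (r) = 0
Every component ∇_k g_{ij} vanishes: the connection is metric compatible.
Yes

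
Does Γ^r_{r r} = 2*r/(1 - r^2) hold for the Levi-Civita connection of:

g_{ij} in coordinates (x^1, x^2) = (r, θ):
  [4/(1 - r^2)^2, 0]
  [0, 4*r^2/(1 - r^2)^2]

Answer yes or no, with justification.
Γ^r_{r r} = (1/2) g^{rr} (∂_r g_{rr} + ∂_r g_{rr} - ∂_r g_{rr}) = (1/2)((1 - r^2)^2/4)((16*r/(1 - r^2)^3) + (16*r/(1 - r^2)^3) - (16*r/(1 - r^2)^3)) = 2*r/(1 - r^2)
This equals the proposed value 2*r/(1 - r^2).
Yes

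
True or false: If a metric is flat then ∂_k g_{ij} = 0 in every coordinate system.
Flatness means R^i_{jkl} = 0; the components can still vary, e.g. the flat plane in polar coordinates has g_{θθ} = r^2.
False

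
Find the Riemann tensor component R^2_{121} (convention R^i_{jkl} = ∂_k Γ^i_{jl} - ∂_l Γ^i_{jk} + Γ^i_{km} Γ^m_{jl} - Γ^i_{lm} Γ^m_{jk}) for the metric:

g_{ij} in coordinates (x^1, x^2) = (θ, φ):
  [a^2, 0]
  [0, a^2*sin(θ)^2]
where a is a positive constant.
Non-zero Christoffel symbols (Γ^k_{ij} = Γ^k_{ji}):
Γ^θ_{φ φ} = -sin(2*θ)/2
Γ^φ_{θ φ} = 1/tan(θ)
R^φ_{θ φ θ} = ∂_φ Γ^φ_{θ θ} - ∂_θ Γ^φ_{θ φ} + Γ^φ_{φ m} Γ^m_{θ θ} - Γ^φ_{θ m} Γ^m_{θ φ}
  = (0) - (-1/sin(θ)^2) + (0) - (1/tan(θ)^2) = 1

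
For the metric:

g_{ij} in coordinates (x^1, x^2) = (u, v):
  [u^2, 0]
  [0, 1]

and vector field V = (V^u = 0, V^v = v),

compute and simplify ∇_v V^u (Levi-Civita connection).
Non-zero Christoffel symbols:
Γ^u_{u u} = 1/u
∇_v V^u = ∂_v V^u + Γ^u_{v j} V^j
  = (0) + (0)(0) + (0)(v)
  = 0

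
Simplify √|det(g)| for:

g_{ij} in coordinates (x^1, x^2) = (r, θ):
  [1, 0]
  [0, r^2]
det(g) = r^2
√|det(g)| = r
Volume element: dV = r dr dθ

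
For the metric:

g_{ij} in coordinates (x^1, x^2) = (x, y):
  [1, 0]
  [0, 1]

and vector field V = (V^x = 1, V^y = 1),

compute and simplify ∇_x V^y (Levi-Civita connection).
All Christoffel symbols are zero.
∇_x V^y = ∂_x V^y + Γ^y_{x j} V^j
  = (0) + (0)(1) + (0)(1)
  = 0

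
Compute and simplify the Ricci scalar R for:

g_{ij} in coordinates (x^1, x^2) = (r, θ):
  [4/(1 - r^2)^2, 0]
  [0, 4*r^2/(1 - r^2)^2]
Non-zero Christoffel symbols (Γ^k_{ij} = Γ^k_{ji}):
Γ^r_{r r} = 2*r/(1 - r^2)
Γ^r_{θ θ} = (r^3 + r)/(r^2 - 1)
Γ^θ_{r θ} = (-r^2 - 1)/(r^3 - r)
Ricci tensor (R_{ij} = R^k_{ikj}): R_{rr} = -4/(r^2 - 1)^2, R_{rθ} = 0, R_{θθ} = -4*r^2/(r^2 - 1)^2
Inverse metric: g^{rr} = (1 - r^2)^2/4, g^{θθ} = (1 - r^2)^2/(4*r^2)
R = g^{ij} R_{ij} = ((1 - r^2)^2/4)(-4/(r^2 - 1)^2) + ((1 - r^2)^2/(4*r^2))(-4*r^2/(r^2 - 1)^2) = -2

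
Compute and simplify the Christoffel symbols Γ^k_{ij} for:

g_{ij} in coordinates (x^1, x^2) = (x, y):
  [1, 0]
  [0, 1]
Using Γ^k_{ij} = (1/2) g^{km} (∂_i g_{mj} + ∂_j g_{mi} - ∂_m g_{ij}); the metric is diagonal, so only the m = k term contributes.
Every metric component is constant, so all ∂_m g_{ij} = 0 and every Christoffel symbol vanishes.
All Christoffel symbols are zero.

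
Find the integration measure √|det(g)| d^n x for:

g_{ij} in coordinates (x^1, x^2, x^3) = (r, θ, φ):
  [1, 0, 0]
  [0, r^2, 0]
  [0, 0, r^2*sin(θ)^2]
det(g) = r^4*sin(θ)^2
√|det(g)| = r^2*sin(θ) (taking 0 < θ < π so that |sin(θ)| = sin(θ))
Volume element: dV = r^2*sin(θ) dr dθ dφ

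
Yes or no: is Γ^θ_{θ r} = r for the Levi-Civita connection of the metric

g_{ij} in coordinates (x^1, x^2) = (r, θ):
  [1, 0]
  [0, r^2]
Γ^θ_{θ r} = (1/2) g^{θθ} (∂_θ g_{θr} + ∂_r g_{θθ} - ∂_θ g_{θr}) = (1/2)(1/r^2)((0) + (2*r) - (0)) = 1/r
This differs from the proposed value r.
No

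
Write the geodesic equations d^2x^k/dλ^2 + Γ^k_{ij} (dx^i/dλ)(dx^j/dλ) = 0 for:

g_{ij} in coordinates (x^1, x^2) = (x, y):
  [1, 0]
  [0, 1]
Geodesic equation: d^2x^k/dλ^2 + Γ^k_{ij} (dx^i/dλ)(dx^j/dλ) = 0.
All Christoffel symbols vanish, so the geodesics are straight lines:
d^2x/dλ^2 = 0
d^2y/dλ^2 = 0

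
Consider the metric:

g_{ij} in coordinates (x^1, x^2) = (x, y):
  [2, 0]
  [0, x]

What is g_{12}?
With x^1 = x, x^2 = y, g_{12} = g_{xy} is the row-1, column-2 entry of the matrix.
g_{12} = 0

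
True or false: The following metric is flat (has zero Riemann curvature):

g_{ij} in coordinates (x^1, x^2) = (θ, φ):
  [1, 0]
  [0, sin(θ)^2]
Non-zero Christoffel symbols:
Γ^θ_{φ φ} = -sin(2*θ)/2
Γ^φ_{θ φ} = 1/tan(θ)
Ricci tensor: R_{θθ} = 1, R_{θφ} = 0, R_{φφ} = sin(θ)^2
The Ricci tensor is non-zero, so the Riemann tensor is non-zero: not flat.
False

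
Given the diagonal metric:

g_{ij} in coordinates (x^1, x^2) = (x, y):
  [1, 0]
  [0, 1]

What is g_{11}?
With x^1 = x, x^2 = y, g_{11} = g_{xx} is the row-1, column-1 entry of the matrix.
g_{11} = 1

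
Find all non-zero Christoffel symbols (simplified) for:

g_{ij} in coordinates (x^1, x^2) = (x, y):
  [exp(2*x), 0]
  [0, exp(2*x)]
Using Γ^k_{ij} = (1/2) g^{km} (∂_i g_{mj} + ∂_j g_{mi} - ∂_m g_{ij}); the metric is diagonal, so only the m = k term contributes.
Non-zero symbols (using the symmetry Γ^k_{ij} = Γ^k_{ji}):
Γ^x_{x x} = (1/2) g^{xx} (∂_x g_{xx} + ∂_x g_{xx} - ∂_x g_{xx}) = (1/2)(exp(-2*x))((2*exp(2*x)) + (2*exp(2*x)) - (2*exp(2*x))) = 1
Γ^x_{y y} = (1/2) g^{xx} (∂_y g_{xy} + ∂_y g_{xy} - ∂_x g_{yy}) = (1/2)(exp(-2*x))((0) + (0) - (2*exp(2*x))) = -1
Γ^y_{x y} = (1/2) g^{yy} (∂_x g_{yy} + ∂_y g_{yx} - ∂_y g_{xy}) = (1/2)(exp(-2*x))((2*exp(2*x)) + (0) - (0)) = 1
All other Christoffel symbols are zero.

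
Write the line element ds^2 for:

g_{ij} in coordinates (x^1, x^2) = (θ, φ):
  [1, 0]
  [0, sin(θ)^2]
ds^2 = g_{ij} dx^i dx^j; only the non-zero components contribute.
ds^2 = dθ^2 + sin(θ)^2 dφ^2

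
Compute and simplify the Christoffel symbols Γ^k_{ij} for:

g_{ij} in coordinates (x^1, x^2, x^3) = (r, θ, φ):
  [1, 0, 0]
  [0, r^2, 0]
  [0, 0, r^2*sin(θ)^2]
Using Γ^k_{ij} = (1/2) g^{km} (∂_i g_{mj} + ∂_j g_{mi} - ∂_m g_{ij}); the metric is diagonal, so only the m = k term contributes.
Non-zero symbols (using the symmetry Γ^k_{ij} = Γ^k_{ji}):
Γ^r_{θ θ} = (1/2) g^{rr} (∂_θ g_{rθ} + ∂_θ g_{rθ} - ∂_r g_{θθ}) = (1/2)(1)((0) + (0) - (2*r)) = -r
Γ^r_{φ φ} = (1/2) g^{rr} (∂_φ g_{rφ} + ∂_φ g_{rφ} - ∂_r g_{φφ}) = (1/2)(1)((0) + (0) - (2*r*sin(θ)^2)) = -r*sin(θ)^2
Γ^θ_{r θ} = (1/2) g^{θθ} (∂_r g_{θθ} + ∂_θ g_{θr} - ∂_θ g_{rθ}) = (1/2)(1/r^2)((2*r) + (0) - (0)) = 1/r
Γ^θ_{φ φ} = (1/2) g^{θθ} (∂_φ g_{θφ} + ∂_φ g_{θφ} - ∂_θ g_{φφ}) = (1/2)(1/r^2)((0) + (0) - (r^2*sin(2*θ))) = -sin(2*θ)/2
Γ^φ_{r φ} = (1/2) g^{φφ} (∂_r g_{φφ} + ∂_φ g_{φr} - ∂_φ g_{rφ}) = (1/2)(1/(r^2*sin(θ)^2))((2*r*sin(θ)^2) + (0) - (0)) = 1/r
Γ^φ_{θ φ} = (1/2) g^{φφ} (∂_θ g_{φφ} + ∂_φ g_{φθ} - ∂_φ g_{θφ}) = (1/2)(1/(r^2*sin(θ)^2))((r^2*sin(2*θ)) + (0) - (0)) = 1/tan(θ)
All other Christoffel symbols are zero.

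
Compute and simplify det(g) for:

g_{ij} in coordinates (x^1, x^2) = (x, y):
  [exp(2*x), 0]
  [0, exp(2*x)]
For a 2×2 metric: det(g) = g_{11}·g_{22} - g_{12}·g_{21}
= (exp(2*x))·(exp(2*x)) - (0)·(0)
= exp(4*x) - 0
det(g) = exp(4*x)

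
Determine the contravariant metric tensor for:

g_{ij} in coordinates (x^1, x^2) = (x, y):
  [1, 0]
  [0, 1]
The metric is diagonal, so g^{ij} is diagonal with entries 1/g_{ii}: diag(1, 1).
g^{ij}:
  [1, 0]
  [0, 1]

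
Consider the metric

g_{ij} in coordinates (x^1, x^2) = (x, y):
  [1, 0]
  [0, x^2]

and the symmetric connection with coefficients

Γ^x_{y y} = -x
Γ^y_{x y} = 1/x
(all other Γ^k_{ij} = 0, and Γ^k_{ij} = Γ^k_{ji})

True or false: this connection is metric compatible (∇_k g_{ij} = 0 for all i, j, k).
Using ∇_k g_{ij} = ∂_k g_{ij} - Γ^m_{ki} g_{mj} - Γ^m_{kj} g_{im}:
e.g. ∇_x g_{yy} = (2*x) - (x) - (x) = 0
Every component ∇_k g_{ij} vanishes: the connection is metric compatible.
True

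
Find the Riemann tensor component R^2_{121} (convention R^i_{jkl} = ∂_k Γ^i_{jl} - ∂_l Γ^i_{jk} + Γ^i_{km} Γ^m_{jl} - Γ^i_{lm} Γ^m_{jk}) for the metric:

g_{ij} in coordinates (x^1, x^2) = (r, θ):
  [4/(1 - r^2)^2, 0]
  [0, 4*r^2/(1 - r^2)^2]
Non-zero Christoffel symbols (Γ^k_{ij} = Γ^k_{ji}):
Γ^r_{r r} = 2*r/(1 - r^2)
Γ^r_{θ θ} = (r^3 + r)/(r^2 - 1)
Γ^θ_{r θ} = (-r^2 - 1)/(r^3 - r)
R^θ_{r θ r} = ∂_θ Γ^θ_{r r} - ∂_r Γ^θ_{r θ} + Γ^θ_{θ m} Γ^m_{r r} - Γ^θ_{r m} Γ^m_{r θ}
  = (0) - ((r^4 + 4*r^2 - 1)/(r^3 - r)^2) + (2*(r^2 + 1)/(r^2 - 1)^2) - ((r^2 + 1)^2/(r^3 - r)^2) = -4/(r^2 - 1)^2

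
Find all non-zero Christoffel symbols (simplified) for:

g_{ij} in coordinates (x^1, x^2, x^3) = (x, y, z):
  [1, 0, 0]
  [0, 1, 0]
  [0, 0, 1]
Using Γ^k_{ij} = (1/2) g^{km} (∂_i g_{mj} + ∂_j g_{mi} - ∂_m g_{ij}); the metric is diagonal, so only the m = k term contributes.
Every metric component is constant, so all ∂_m g_{ij} = 0 and every Christoffel symbol vanishes.
All Christoffel symbols are zero.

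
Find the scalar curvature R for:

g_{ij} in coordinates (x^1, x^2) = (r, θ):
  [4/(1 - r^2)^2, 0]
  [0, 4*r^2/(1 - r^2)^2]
Non-zero Christoffel symbols (Γ^k_{ij} = Γ^k_{ji}):
Γ^r_{r r} = 2*r/(1 - r^2)
Γ^r_{θ θ} = (r^3 + r)/(r^2 - 1)
Γ^θ_{r θ} = (-r^2 - 1)/(r^3 - r)
Ricci tensor (R_{ij} = R^k_{ikj}): R_{rr} = -4/(r^2 - 1)^2, R_{rθ} = 0, R_{θθ} = -4*r^2/(r^2 - 1)^2
Inverse metric: g^{rr} = (1 - r^2)^2/4, g^{θθ} = (1 - r^2)^2/(4*r^2)
R = g^{ij} R_{ij} = ((1 - r^2)^2/4)(-4/(r^2 - 1)^2) + ((1 - r^2)^2/(4*r^2))(-4*r^2/(r^2 - 1)^2) = -2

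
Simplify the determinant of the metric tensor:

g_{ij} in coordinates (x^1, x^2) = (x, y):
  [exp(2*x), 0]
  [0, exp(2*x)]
For a 2×2 metric: det(g) = g_{11}·g_{22} - g_{12}·g_{21}
= (exp(2*x))·(exp(2*x)) - (0)·(0)
= exp(4*x) - 0
det(g) = exp(4*x)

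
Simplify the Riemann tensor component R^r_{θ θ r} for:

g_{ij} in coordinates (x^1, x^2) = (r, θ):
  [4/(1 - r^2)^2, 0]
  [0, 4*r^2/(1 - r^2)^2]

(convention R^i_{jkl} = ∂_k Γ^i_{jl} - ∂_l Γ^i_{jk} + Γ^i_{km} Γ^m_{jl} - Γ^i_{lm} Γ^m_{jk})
Non-zero Christoffel symbols (Γ^k_{ij} = Γ^k_{ji}):
Γ^r_{r r} = 2*r/(1 - r^2)
Γ^r_{θ θ} = (r^3 + r)/(r^2 - 1)
Γ^θ_{r θ} = (-r^2 - 1)/(r^3 - r)
R^r_{θ θ r} = ∂_θ Γ^r_{θ r} - ∂_r Γ^r_{θ θ} + Γ^r_{θ m} Γ^m_{θ r} - Γ^r_{r m} Γ^m_{θ θ}
  = (0) - ((r^4 - 4*r^2 - 1)/(r^2 - 1)^2) + (-(r^2 + 1)^2/(r^2 - 1)^2) - (-2*r^2*(r^2 + 1)/(r^2 - 1)^2) = 4*r^2/(r^2 - 1)^2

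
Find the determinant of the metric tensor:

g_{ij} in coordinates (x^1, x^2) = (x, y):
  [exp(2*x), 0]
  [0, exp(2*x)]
For a 2×2 metric: det(g) = g_{11}·g_{22} - g_{12}·g_{21}
= (exp(2*x))·(exp(2*x)) - (0)·(0)
= exp(4*x) - 0
det(g) = exp(4*x)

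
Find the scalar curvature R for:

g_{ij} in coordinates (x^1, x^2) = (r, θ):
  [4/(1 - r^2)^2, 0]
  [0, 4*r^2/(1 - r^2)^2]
Non-zero Christoffel symbols (Γ^k_{ij} = Γ^k_{ji}):
Γ^r_{r r} = 2*r/(1 - r^2)
Γ^r_{θ θ} = (r^3 + r)/(r^2 - 1)
Γ^θ_{r θ} = (-r^2 - 1)/(r^3 - r)
Ricci tensor (R_{ij} = R^k_{ikj}): R_{rr} = -4/(r^2 - 1)^2, R_{rθ} = 0, R_{θθ} = -4*r^2/(r^2 - 1)^2
Inverse metric: g^{rr} = (1 - r^2)^2/4, g^{θθ} = (1 - r^2)^2/(4*r^2)
R = g^{ij} R_{ij} = ((1 - r^2)^2/4)(-4/(r^2 - 1)^2) + ((1 - r^2)^2/(4*r^2))(-4*r^2/(r^2 - 1)^2) = -2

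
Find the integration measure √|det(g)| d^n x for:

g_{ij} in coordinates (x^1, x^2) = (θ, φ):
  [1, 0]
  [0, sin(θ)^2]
det(g) = sin(θ)^2
√|det(g)| = sin(θ) (taking 0 < θ < π so that |sin(θ)| = sin(θ))
Volume element: dV = sin(θ) dθ dφ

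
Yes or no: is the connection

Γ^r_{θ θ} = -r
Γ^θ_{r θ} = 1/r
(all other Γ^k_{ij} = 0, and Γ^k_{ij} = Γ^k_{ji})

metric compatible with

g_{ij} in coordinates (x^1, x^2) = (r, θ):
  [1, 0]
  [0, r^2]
Using ∇_k g_{ij} = ∂_k g_{ij} - Γ^m_{ki} g_{mj} - Γ^m_{kj} g_{im}:
e.g. ∇_r g_{θθ} = (2*r) - (r) - (r) = 0
Every component ∇_k g_{ij} vanishes: the connection is metric compatible.
Yes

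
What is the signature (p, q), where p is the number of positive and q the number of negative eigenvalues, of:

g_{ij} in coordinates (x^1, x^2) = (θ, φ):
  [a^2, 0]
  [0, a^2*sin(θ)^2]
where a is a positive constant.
The metric is diagonal, so its eigenvalues are the diagonal entries: a^2, a^2*sin(θ)^2 (at a generic point, where coordinate-dependent entries are positive).
2 positive, 0 negative.
(2, 0) - Riemannian (positive definite)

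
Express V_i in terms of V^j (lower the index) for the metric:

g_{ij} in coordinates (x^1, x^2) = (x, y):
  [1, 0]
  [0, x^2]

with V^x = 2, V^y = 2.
V_i = g_{ij} V^j:
V_x = (1)(2) + (0)(2) = 2
V_y = (0)(2) + (x^2)(2) = 2*x^2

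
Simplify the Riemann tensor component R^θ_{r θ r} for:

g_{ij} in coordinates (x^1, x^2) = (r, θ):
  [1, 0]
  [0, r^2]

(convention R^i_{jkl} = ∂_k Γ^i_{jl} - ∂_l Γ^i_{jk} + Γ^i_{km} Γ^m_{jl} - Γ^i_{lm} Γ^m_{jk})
Non-zero Christoffel symbols (Γ^k_{ij} = Γ^k_{ji}):
Γ^r_{θ θ} = -r
Γ^θ_{r θ} = 1/r
R^θ_{r θ r} = ∂_θ Γ^θ_{r r} - ∂_r Γ^θ_{r θ} + Γ^θ_{θ m} Γ^m_{r r} - Γ^θ_{r m} Γ^m_{r θ}
  = (0) - (-1/r^2) + (0) - (1/r^2) = 0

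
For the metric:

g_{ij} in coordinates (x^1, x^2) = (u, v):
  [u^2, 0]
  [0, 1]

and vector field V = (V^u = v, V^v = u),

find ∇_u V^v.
Non-zero Christoffel symbols:
Γ^u_{u u} = 1/u
∇_u V^v = ∂_u V^v + Γ^v_{u j} V^j
  = (1) + (0)(v) + (0)(u)
  = 1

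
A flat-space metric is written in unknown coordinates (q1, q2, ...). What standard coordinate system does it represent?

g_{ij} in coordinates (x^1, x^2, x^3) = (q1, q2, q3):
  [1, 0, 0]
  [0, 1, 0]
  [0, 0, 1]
All components are constant and the metric is the identity, i.e. orthonormal rectilinear coordinates.
Cartesian (3D) coordinates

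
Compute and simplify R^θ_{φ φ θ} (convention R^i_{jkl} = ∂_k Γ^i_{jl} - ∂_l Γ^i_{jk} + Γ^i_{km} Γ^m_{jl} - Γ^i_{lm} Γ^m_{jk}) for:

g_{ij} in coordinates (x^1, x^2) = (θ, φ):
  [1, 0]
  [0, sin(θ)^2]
Non-zero Christoffel symbols (Γ^k_{ij} = Γ^k_{ji}):
Γ^θ_{φ φ} = -sin(2*θ)/2
Γ^φ_{θ φ} = 1/tan(θ)
R^θ_{φ φ θ} = ∂_φ Γ^θ_{φ θ} - ∂_θ Γ^θ_{φ φ} + Γ^θ_{φ m} Γ^m_{φ θ} - Γ^θ_{θ m} Γ^m_{φ φ}
  = (0) - (-cos(2*θ)) + (-cos(θ)^2) - (0) = -sin(θ)^2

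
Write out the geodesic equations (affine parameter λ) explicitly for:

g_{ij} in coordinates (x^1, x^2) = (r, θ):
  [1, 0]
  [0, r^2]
Geodesic equation: d^2x^k/dλ^2 + Γ^k_{ij} (dx^i/dλ)(dx^j/dλ) = 0.
Non-zero Christoffel symbols:
Γ^r_{θ θ} = -r
Γ^θ_{r θ} = 1/r
Substituting (the symmetric pair Γ^k_{ij}, Γ^k_{ji} combines into a factor 2):
d^2r/dλ^2 - r (dθ/dλ)^2 = 0
d^2θ/dλ^2 + (2/r) (dr/dλ)(dθ/dλ) = 0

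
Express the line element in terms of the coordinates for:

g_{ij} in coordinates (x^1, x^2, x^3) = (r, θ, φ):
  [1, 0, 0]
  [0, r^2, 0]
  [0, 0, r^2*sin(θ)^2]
ds^2 = g_{ij} dx^i dx^j; only the non-zero components contribute.
ds^2 = dr^2 + r^2 dθ^2 + r^2*sin(θ)^2 dφ^2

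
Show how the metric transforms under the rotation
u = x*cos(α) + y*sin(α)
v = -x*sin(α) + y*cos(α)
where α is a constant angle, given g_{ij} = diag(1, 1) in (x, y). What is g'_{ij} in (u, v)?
Invert the transformation: x = u*cos(α) - v*sin(α), y = u*sin(α) + v*cos(α)
g'_{ij} = (∂x^k/∂x'^i)(∂x^l/∂x'^j) g_{kl}; with g_{kl} = δ_{kl} this is Σ_k (∂x^k/∂x'^i)(∂x^k/∂x'^j).
Jacobian: ∂x/∂u = cos(α), ∂x/∂v = -sin(α), ∂y/∂u = sin(α), ∂y/∂v = cos(α)
g'_{uu} = (cos(α))(cos(α)) + (sin(α))(sin(α)) = 1
g'_{uv} = (cos(α))(-sin(α)) + (sin(α))(cos(α)) = 0
g'_{vv} = (-sin(α))(-sin(α)) + (cos(α))(cos(α)) = 1
g'_{ij} = diag(1, 1)
The Euclidean metric is invariant under rotations.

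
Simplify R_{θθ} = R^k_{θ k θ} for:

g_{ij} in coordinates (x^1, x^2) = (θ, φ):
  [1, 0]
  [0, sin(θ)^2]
Non-zero Christoffel symbols (Γ^k_{ij} = Γ^k_{ji}):
Γ^θ_{φ φ} = -sin(2*θ)/2
Γ^φ_{θ φ} = 1/tan(θ)
R^θ_{θ θ θ} = 0 (a repeated index in an antisymmetric pair)
R^φ_{θ φ θ} = ∂_φ Γ^φ_{θ θ} - ∂_θ Γ^φ_{θ φ} + Γ^φ_{φ m} Γ^m_{θ θ} - Γ^φ_{θ m} Γ^m_{θ φ}
  = (0) - (-1/sin(θ)^2) + (0) - (1/tan(θ)^2) = 1
R_{θθ} = R^θ_{θ θ θ} + R^φ_{θ φ θ} = (0) + (1) = 1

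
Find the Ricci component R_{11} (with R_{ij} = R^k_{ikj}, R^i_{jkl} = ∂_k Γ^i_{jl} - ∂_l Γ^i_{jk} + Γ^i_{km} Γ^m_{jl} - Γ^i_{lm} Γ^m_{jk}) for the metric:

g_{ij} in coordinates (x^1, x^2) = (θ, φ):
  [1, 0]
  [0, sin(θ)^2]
Non-zero Christoffel symbols (Γ^k_{ij} = Γ^k_{ji}):
Γ^θ_{φ φ} = -sin(2*θ)/2
Γ^φ_{θ φ} = 1/tan(θ)
R^θ_{θ θ θ} = 0 (a repeated index in an antisymmetric pair)
R^φ_{θ φ θ} = ∂_φ Γ^φ_{θ θ} - ∂_θ Γ^φ_{θ φ} + Γ^φ_{φ m} Γ^m_{θ θ} - Γ^φ_{θ m} Γ^m_{θ φ}
  = (0) - (-1/sin(θ)^2) + (0) - (1/tan(θ)^2) = 1
R_{θθ} = R^θ_{θ θ θ} + R^φ_{θ φ θ} = (0) + (1) = 1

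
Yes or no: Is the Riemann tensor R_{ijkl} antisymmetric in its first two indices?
R_{ijkl} = -R_{jikl} (follows from metric compatibility).
Yes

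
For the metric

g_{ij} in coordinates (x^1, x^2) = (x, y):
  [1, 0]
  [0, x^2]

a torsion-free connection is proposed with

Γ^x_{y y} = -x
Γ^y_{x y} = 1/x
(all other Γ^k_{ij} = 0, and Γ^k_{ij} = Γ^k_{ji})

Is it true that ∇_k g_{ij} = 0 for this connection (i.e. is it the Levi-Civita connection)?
Using ∇_k g_{ij} = ∂_k g_{ij} - Γ^m_{ki} g_{mj} - Γ^m_{kj} g_{im}:
e.g. ∇_x g_{yy} = (2*x) - (x) - (x) = 0
Every component ∇_k g_{ij} vanishes: the connection is metric compatible.
Yes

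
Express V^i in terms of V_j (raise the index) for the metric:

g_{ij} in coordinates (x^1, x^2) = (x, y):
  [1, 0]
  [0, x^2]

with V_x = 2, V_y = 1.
Inverse metric (diagonal): g^{xx} = 1, g^{yy} = 1/x^2
V^i = g^{ij} V_j:
V^x = (1)(2) + (0)(1) = 2
V^y = (0)(2) + (1/x^2)(1) = 1/x^2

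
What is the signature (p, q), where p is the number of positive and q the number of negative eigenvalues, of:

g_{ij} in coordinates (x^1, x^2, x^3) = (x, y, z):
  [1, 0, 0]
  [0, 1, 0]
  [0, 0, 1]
The metric is diagonal, so its eigenvalues are the diagonal entries: 1, 1, 1 (at a generic point, where coordinate-dependent entries are positive).
3 positive, 0 negative.
(3, 0) - Riemannian (positive definite)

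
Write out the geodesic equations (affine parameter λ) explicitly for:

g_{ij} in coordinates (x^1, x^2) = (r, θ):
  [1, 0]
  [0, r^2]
Geodesic equation: d^2x^k/dλ^2 + Γ^k_{ij} (dx^i/dλ)(dx^j/dλ) = 0.
Non-zero Christoffel symbols:
Γ^r_{θ θ} = -r
Γ^θ_{r θ} = 1/r
Substituting (the symmetric pair Γ^k_{ij}, Γ^k_{ji} combines into a factor 2):
d^2r/dλ^2 - r (dθ/dλ)^2 = 0
d^2θ/dλ^2 + (2/r) (dr/dλ)(dθ/dλ) = 0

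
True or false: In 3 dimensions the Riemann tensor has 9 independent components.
n^2(n^2-1)/12 = 9·8/12 = 6 independent components for n = 3.
False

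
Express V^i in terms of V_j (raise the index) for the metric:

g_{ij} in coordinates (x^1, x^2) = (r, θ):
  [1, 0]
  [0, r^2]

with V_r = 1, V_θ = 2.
Inverse metric (diagonal): g^{rr} = 1, g^{θθ} = 1/r^2
V^i = g^{ij} V_j:
V^r = (1)(1) + (0)(2) = 1
V^θ = (0)(1) + (1/r^2)(2) = 2/r^2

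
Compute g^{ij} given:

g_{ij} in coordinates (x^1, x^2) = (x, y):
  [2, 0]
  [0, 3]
The metric is diagonal, so g^{ij} is diagonal with entries 1/g_{ii}: diag(1/2, 1/3).
g^{ij}:
  [1/2, 0]
  [0, 1/3]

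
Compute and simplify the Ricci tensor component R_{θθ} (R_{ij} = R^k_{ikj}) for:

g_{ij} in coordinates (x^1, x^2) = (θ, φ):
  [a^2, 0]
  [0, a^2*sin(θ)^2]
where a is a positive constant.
Non-zero Christoffel symbols (Γ^k_{ij} = Γ^k_{ji}):
Γ^θ_{φ φ} = -sin(2*θ)/2
Γ^φ_{θ φ} = 1/tan(θ)
R^θ_{θ θ θ} = 0 (a repeated index in an antisymmetric pair)
R^φ_{θ φ θ} = ∂_φ Γ^φ_{θ θ} - ∂_θ Γ^φ_{θ φ} + Γ^φ_{φ m} Γ^m_{θ θ} - Γ^φ_{θ m} Γ^m_{θ φ}
  = (0) - (-1/sin(θ)^2) + (0) - (1/tan(θ)^2) = 1
R_{θθ} = R^θ_{θ θ θ} + R^φ_{θ φ θ} = (0) + (1) = 1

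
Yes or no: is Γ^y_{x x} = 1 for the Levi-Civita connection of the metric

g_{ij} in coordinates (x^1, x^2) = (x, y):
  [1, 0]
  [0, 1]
Γ^y_{x x} = (1/2) g^{yy} (∂_x g_{yx} + ∂_x g_{yx} - ∂_y g_{xx}) = (1/2)(1)((0) + (0) - (0)) = 0
This differs from the proposed value 1.
No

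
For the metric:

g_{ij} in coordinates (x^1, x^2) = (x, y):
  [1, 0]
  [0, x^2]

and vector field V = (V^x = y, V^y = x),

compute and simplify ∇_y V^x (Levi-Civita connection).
Non-zero Christoffel symbols:
Γ^x_{y y} = -x
Γ^y_{x y} = 1/x
∇_y V^x = ∂_y V^x + Γ^x_{y j} V^j
  = (1) + (0)(y) + (-x)(x)
  = 1 - x^2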